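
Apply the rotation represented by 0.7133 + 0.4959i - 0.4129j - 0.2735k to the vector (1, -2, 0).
(0.548, -1.517, -1.549)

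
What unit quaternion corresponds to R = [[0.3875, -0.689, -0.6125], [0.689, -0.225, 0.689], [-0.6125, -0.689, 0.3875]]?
0.6225 - 0.5534i + 0.5534k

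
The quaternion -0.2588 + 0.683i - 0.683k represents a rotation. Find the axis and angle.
axis = (√2/2, 0, -√2/2), θ = 7π/6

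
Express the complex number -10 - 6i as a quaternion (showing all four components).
-10 - 6i + 0j + 0k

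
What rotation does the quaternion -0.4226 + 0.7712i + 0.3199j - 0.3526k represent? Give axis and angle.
axis = (0.8509, 0.353, -0.389), θ = 230°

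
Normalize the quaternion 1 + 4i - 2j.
0.2182 + 0.8729i - 0.4364j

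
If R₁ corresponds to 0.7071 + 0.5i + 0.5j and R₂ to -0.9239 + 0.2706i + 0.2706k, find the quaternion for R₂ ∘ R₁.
-0.7886 - 0.4059i - 0.3266j + 0.3266k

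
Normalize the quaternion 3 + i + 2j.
0.8018 + 0.2673i + 0.5345j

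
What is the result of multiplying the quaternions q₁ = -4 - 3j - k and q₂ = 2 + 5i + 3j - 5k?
-4 - 2i - 23j + 33k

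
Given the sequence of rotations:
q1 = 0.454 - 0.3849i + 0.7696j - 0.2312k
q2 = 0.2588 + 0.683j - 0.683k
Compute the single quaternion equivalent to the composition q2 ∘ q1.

q2 · q1 = -0.5661 + 0.2681i + 0.7721j - 0.107k
-0.5661 + 0.2681i + 0.7721j - 0.107k


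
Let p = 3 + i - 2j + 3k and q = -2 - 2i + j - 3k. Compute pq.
7 - 5i + 4j - 18k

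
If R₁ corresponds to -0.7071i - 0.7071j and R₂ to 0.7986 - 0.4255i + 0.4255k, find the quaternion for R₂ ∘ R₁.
-0.3009 - 0.2638i - 0.8656j + 0.3009k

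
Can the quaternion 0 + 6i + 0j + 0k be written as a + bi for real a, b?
Yes. The quaternion 6i has j- and k-coefficients y = z = 0, so it lies in the complex subalgebra spanned by 1 and i.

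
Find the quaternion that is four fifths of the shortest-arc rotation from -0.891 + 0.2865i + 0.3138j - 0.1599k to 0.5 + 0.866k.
-0.63 + 0.0665i + 0.0728j - 0.7703k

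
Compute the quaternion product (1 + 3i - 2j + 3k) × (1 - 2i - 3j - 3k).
10 + 16i - 2j - 13k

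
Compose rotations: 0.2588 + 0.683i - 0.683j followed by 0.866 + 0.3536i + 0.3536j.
0.2241 + 0.683i - 0.5j - 0.483k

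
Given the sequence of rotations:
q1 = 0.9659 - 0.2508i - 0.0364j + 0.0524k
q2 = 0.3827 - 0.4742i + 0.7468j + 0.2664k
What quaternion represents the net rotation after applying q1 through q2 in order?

q2 · q1 = 0.2639 - 0.5052i + 0.6654j + 0.4819k
0.2639 - 0.5052i + 0.6654j + 0.4819k


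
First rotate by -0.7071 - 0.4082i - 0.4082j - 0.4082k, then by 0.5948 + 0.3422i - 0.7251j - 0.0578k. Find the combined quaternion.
-0.6005 - 0.2124i + 0.4332j - 0.6376k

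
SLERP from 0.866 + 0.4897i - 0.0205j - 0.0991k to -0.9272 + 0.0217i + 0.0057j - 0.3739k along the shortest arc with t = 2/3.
0.9606 + 0.1611i - 0.0114j + 0.226k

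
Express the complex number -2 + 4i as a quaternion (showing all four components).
-2 + 4i + 0j + 0k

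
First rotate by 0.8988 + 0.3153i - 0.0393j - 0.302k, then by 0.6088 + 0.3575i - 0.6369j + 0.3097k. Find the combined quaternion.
0.503 + 0.7178i - 0.3908j + 0.2813k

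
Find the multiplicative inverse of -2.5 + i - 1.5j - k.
-0.2381 - 0.0952i + 0.1429j + 0.0952k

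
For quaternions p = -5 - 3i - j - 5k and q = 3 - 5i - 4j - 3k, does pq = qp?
No: pq = -49 - i + 33j + 7k ≠ -49 + 33i + j - 7k = qp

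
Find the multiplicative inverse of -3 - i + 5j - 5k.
-0.05 + 0.0167i - 0.0833j + 0.0833k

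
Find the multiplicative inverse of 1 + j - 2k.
0.1667 - 0.1667j + 0.3333k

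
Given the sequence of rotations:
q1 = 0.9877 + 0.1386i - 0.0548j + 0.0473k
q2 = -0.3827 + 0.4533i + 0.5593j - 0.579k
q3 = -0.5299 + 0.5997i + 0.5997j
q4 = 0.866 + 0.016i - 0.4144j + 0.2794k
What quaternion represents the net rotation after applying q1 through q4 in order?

q2 · q1 = -0.3828 + 0.3894i + 0.4717j - 0.6923k
q3 · q2 · q1 = -0.3136 - 0.8511i - 0.0643j + 0.4162k
q4 · q3 · q2 · q1 = -0.4009 - 0.8966i - 0.1702j - 0.0809k
-0.4009 - 0.8966i - 0.1702j - 0.0809k


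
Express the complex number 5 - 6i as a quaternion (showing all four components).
5 - 6i + 0j + 0k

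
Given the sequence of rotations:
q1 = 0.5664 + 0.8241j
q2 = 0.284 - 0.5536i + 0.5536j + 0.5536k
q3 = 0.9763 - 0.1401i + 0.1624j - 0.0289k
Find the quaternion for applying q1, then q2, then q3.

q2 · q1 = -0.2954 - 0.7698i + 0.5476j - 0.1427k
q3 · q2 · q1 = -0.4893 - 0.7175i + 0.4889j - 0.0825k
-0.4893 - 0.7175i + 0.4889j - 0.0825k


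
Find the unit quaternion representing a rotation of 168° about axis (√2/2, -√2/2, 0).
0.1045 + 0.7032i - 0.7032j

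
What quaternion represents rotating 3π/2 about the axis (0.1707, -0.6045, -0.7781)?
-0.7071 + 0.1207i - 0.4274j - 0.5502k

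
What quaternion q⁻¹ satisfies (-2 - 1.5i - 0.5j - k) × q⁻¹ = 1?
-0.2667 + 0.2i + 0.0667j + 0.1333k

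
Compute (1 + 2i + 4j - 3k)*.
1 - 2i - 4j + 3k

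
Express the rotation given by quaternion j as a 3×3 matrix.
[[-1, 0, 0], [0, 1, 0], [0, 0, -1]]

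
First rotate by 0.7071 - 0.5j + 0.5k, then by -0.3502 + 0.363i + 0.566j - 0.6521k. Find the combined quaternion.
0.3614 + 0.2136i + 0.3938j - 0.8177k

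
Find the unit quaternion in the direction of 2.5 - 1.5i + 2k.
0.7071 - 0.4243i + 0.5657k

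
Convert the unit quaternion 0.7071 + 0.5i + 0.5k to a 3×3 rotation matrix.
[[0.5, -0.7071, 0.5], [0.7071, 0, -0.7071], [0.5, 0.7071, 0.5]]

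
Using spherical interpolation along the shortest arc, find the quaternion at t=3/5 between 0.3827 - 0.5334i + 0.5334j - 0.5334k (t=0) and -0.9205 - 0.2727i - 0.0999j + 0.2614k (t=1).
0.8305 - 0.0697i + 0.3302j - 0.4431k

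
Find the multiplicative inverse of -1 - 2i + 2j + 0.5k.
-0.1081 + 0.2162i - 0.2162j - 0.0541k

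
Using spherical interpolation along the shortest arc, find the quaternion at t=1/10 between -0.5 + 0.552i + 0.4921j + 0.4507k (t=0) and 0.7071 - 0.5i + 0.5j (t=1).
-0.5621 + 0.5848i + 0.4011j + 0.4256k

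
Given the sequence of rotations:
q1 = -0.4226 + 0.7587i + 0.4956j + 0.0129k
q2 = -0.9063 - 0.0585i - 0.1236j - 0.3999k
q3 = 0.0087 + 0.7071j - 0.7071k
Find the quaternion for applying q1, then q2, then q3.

q2 · q1 = 0.4938 - 0.4663i - 0.6996j + 0.2221k
q3 · q2 · q1 = 0.656 - 0.3417i + 0.6728j - 0.0175k
0.656 - 0.3417i + 0.6728j - 0.0175k


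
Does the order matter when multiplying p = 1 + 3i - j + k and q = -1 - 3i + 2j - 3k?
Yes: pq = 13 - 5i + 9j - k ≠ 13 - 7i - 3j - 7k = qp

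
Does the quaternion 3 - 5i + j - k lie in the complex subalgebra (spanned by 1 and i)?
No. The quaternion 3 - 5i + j - k has j-coefficient y = 1 and k-coefficient z = -1, not both zero, so it does not lie in the complex subalgebra spanned by 1 and i.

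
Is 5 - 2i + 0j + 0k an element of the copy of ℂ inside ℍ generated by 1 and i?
Yes. The quaternion 5 - 2i has j- and k-coefficients y = z = 0, so it lies in the complex subalgebra spanned by 1 and i.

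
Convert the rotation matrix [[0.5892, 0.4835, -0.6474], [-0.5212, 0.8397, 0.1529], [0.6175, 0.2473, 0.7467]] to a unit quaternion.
0.891 + 0.0265i - 0.3549j - 0.2819k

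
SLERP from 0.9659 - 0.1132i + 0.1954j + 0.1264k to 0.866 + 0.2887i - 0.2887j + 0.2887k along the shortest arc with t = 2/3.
0.9469 + 0.1604i - 0.1311j + 0.2459k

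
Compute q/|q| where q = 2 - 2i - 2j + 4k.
0.378 - 0.378i - 0.378j + 0.7559k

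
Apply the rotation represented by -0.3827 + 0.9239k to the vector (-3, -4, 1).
(-0.707, 4.95, 1)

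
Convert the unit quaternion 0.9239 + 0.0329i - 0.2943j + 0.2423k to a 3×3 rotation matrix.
[[0.7094, -0.4671, -0.5279], [0.4284, 0.8804, -0.2034], [0.5598, -0.0818, 0.8246]]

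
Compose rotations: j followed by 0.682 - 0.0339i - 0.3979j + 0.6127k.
0.3979 - 0.6127i + 0.682j - 0.0339k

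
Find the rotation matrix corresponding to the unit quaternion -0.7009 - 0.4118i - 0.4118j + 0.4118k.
[[0.3217, 0.9164, 0.2381], [-0.2381, 0.3217, -0.9164], [-0.9164, 0.2381, 0.3217]]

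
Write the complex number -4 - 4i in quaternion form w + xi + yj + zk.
-4 - 4i + 0j + 0k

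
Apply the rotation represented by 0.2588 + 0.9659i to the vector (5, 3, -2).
(5, -1.598, 3.232)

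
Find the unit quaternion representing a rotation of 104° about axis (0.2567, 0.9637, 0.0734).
0.6157 + 0.2023i + 0.7594j + 0.0578k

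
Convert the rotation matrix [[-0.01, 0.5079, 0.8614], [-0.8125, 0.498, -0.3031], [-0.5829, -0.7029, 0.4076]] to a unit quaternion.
0.6884 - 0.1452i + 0.5245j - 0.4795k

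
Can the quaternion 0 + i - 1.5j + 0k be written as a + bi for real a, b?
No. The quaternion i - 1.5j has j-coefficient y = -1.5 and k-coefficient z = 0, not both zero, so it does not lie in the complex subalgebra spanned by 1 and i.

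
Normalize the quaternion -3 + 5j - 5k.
-0.3906 + 0.6509j - 0.6509k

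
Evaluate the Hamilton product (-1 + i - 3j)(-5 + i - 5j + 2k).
-11 - 12i + 18j - 4k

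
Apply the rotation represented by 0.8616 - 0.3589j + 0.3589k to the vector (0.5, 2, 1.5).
(-1.922, 1.408, 0.908)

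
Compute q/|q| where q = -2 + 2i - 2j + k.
-0.5547 + 0.5547i - 0.5547j + 0.2774k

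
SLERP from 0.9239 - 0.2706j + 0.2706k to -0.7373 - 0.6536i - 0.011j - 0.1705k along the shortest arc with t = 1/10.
0.9287 + 0.072i - 0.247j + 0.267k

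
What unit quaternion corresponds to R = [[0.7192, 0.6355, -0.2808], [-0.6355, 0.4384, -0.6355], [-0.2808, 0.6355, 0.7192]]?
0.8481 + 0.3747i - 0.3747k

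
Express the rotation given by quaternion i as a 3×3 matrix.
[[1, 0, 0], [0, -1, 0], [0, 0, -1]]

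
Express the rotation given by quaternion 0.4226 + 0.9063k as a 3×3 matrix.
[[-0.6428, -0.766, 0], [0.766, -0.6428, 0], [0, 0, 1]]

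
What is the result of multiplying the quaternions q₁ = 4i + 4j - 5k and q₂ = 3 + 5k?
25 + 32i - 8j - 15k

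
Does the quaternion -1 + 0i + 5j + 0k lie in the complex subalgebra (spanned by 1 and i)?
No. The quaternion -1 + 5j has j-coefficient y = 5 and k-coefficient z = 0, not both zero, so it does not lie in the complex subalgebra spanned by 1 and i.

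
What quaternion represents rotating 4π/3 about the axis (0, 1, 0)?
-0.5 + 0.866j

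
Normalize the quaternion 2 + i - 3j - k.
0.5164 + 0.2582i - 0.7746j - 0.2582k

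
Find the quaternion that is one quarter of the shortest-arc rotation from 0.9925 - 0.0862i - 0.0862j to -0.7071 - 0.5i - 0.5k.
0.9851 + 0.0721i - 0.0683j + 0.1404k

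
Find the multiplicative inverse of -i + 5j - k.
0.037i - 0.1852j + 0.037k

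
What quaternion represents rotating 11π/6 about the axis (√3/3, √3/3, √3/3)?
-0.9659 + 0.1494i + 0.1494j + 0.1494k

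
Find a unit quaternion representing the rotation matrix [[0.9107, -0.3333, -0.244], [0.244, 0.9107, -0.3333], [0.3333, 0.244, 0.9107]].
0.9659 + 0.1494i - 0.1494j + 0.1494k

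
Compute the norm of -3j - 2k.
√13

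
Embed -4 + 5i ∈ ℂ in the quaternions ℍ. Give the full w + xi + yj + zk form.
-4 + 5i + 0j + 0k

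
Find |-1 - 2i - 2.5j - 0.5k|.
3.391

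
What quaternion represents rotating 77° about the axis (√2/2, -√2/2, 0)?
0.7826 + 0.4402i - 0.4402j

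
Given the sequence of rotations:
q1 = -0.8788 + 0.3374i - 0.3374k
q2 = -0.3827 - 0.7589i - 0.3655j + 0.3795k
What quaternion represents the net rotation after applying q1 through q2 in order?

q2 · q1 = 0.7204 + 0.6611i + 0.1932j - 0.0811k
0.7204 + 0.6611i + 0.1932j - 0.0811k


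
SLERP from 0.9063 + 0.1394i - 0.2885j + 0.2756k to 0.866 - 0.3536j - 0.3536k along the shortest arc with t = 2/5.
0.9389 + 0.0877i - 0.332j + 0.0229k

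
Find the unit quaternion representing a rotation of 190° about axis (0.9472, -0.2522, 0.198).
-0.0872 + 0.9436i - 0.2512j + 0.1972k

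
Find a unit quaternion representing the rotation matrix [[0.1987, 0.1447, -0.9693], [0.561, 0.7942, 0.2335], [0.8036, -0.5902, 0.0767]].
0.7193 - 0.2863i - 0.6162j + 0.1447k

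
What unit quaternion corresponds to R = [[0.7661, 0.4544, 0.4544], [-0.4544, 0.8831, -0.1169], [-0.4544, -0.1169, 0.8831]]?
0.9397 + 0.2418j - 0.2418k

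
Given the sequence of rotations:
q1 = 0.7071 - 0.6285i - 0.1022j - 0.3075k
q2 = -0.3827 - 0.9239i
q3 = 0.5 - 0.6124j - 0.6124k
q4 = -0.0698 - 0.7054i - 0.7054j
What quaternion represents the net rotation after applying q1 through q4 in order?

q2 · q1 = -0.8513 - 0.4128i - 0.245j + 0.2121k
q3 · q2 · q1 = -0.4458 - 0.4863i + 0.6516j + 0.3746k
q4 · q3 · q2 · q1 = 0.1477 + 0.0842i + 0.5332j - 0.8288k
0.1477 + 0.0842i + 0.5332j - 0.8288k


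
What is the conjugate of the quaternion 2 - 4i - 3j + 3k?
2 + 4i + 3j - 3k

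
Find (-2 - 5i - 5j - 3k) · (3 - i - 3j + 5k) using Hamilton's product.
-11 - 47i + 19j - 9k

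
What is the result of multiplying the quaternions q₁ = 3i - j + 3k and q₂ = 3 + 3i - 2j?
-11 + 15i + 6j + 6k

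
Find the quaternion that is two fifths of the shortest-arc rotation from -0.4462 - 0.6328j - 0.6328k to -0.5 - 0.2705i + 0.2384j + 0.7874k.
-0.068 + 0.1307i - 0.5541j - 0.8193k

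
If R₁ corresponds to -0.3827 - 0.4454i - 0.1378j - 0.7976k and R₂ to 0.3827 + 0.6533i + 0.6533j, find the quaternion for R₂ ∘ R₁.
0.2345 - 0.9415i + 0.2183j - 0.1043k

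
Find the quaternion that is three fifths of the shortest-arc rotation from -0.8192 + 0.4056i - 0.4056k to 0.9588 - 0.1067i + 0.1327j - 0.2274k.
-0.9657 + 0.2436i - 0.0846j - 0.0306k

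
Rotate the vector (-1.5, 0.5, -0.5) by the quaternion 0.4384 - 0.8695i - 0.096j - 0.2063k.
(-1.308, -0.679, -0.761)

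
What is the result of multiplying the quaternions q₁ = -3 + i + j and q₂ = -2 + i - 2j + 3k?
7 - 2i + j - 12k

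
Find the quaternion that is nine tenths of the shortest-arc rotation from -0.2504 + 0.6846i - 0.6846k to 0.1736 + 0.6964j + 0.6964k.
-0.1918 + 0.0819i - 0.6494j - 0.7313k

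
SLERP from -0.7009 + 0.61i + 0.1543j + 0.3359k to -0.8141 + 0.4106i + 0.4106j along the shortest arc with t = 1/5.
-0.7379 + 0.5803i + 0.2105j + 0.2726k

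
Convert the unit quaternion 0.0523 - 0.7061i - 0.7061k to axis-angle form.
axis = (-√2/2, 0, -√2/2), θ = 174°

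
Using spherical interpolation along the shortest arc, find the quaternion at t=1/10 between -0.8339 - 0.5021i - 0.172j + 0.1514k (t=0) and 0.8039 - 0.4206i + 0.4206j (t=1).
-0.8726 - 0.4177i - 0.2103j + 0.141k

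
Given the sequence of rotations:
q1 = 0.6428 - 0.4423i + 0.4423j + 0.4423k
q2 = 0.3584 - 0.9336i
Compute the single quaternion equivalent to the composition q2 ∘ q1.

q2 · q1 = -0.1826 - 0.7586i + 0.5715j - 0.2544k
-0.1826 - 0.7586i + 0.5715j - 0.2544k


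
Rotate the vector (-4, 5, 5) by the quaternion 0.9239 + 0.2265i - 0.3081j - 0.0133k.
(-6.691, 3.09, 3.418)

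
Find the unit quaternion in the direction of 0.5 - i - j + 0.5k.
0.3162 - 0.6325i - 0.6325j + 0.3162k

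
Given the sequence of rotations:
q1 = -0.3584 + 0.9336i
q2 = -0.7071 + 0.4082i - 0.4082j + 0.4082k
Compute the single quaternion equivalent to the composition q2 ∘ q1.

q2 · q1 = -0.1277 - 0.8064i + 0.5274j + 0.2348k
-0.1277 - 0.8064i + 0.5274j + 0.2348k


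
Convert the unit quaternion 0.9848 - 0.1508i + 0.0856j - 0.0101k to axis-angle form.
axis = (-0.8682, 0.4928, -0.0581), θ = 20°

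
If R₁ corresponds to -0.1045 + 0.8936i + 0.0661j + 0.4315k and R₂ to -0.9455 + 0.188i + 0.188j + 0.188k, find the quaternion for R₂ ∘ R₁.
-0.1627 - 0.7958i + 0.0047j - 0.5832k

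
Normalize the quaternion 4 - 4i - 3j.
0.6247 - 0.6247i - 0.4685j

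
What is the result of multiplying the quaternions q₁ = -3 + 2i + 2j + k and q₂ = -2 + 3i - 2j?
4 - 11i + 5j - 12k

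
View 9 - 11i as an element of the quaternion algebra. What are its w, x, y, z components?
9 - 11i + 0j + 0k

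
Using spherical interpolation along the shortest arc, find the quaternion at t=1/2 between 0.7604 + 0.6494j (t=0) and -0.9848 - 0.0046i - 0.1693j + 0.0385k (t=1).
0.9051 + 0.0024i + 0.4246j - 0.02k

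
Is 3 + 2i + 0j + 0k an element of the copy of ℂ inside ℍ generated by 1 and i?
Yes. The quaternion 3 + 2i has j- and k-coefficients y = z = 0, so it lies in the complex subalgebra spanned by 1 and i.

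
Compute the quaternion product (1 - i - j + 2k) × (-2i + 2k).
-6 - 4i - 2j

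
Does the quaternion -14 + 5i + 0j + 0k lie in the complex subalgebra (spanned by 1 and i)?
Yes. The quaternion -14 + 5i has j- and k-coefficients y = z = 0, so it lies in the complex subalgebra spanned by 1 and i.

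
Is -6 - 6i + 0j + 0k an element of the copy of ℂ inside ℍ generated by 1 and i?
Yes. The quaternion -6 - 6i has j- and k-coefficients y = z = 0, so it lies in the complex subalgebra spanned by 1 and i.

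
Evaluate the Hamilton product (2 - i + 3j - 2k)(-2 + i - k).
-5 + i - 9j - k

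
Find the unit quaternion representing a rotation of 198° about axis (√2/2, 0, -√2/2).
-0.1564 + 0.6984i - 0.6984k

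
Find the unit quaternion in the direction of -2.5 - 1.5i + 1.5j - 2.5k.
-0.6063 - 0.3638i + 0.3638j - 0.6063k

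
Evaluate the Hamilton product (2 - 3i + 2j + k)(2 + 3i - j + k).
14 + 3i + 8j + k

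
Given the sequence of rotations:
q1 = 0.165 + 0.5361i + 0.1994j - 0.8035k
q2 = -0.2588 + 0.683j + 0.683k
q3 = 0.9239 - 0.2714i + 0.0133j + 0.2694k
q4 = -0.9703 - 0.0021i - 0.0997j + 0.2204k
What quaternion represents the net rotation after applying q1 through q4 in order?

q2 · q1 = 0.3699 - 0.8237i + 0.4272j - 0.0455k
q3 · q2 · q1 = 0.1248 - 0.9771i + 0.1654j - 0.0474k
q4 · q3 · q2 · q1 = -0.0962 + 0.9161i - 0.3884j - 0.0243k
-0.0962 + 0.9161i - 0.3884j - 0.0243k


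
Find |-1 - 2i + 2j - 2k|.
√13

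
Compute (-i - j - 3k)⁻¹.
0.0909i + 0.0909j + 0.2727k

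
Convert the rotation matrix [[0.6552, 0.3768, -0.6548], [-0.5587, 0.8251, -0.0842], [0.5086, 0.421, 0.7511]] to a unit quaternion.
0.8988 + 0.1405i - 0.3236j - 0.2602k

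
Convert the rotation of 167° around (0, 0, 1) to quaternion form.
0.1132 + 0.9936k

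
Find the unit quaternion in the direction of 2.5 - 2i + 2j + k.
0.6402 - 0.5121i + 0.5121j + 0.2561k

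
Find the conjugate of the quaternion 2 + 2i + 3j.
2 - 2i - 3j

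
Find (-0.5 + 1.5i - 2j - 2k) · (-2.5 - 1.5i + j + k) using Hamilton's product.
7.5 - 3i + 6j + 3k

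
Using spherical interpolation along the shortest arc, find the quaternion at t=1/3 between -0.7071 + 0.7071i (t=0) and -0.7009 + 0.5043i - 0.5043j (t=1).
-0.7295 + 0.6609i - 0.1759j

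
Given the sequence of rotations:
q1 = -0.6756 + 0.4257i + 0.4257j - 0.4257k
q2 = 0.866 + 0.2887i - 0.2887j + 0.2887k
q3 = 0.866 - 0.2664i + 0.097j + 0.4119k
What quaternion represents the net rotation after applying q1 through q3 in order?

q2 · q1 = -0.4622 + 0.1736i + 0.8095j - 0.3179k
q3 · q2 · q1 = -0.3016 - 0.0908i + 0.643j - 0.6982k
-0.3016 - 0.0908i + 0.643j - 0.6982k


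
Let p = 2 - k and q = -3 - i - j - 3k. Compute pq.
-9 - 3i - j - 3k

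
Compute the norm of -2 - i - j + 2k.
√10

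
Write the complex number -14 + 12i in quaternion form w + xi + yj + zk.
-14 + 12i + 0j + 0k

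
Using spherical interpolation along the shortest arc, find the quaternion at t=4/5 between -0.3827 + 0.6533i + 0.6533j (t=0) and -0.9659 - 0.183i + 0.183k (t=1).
-0.9705 + 0.0114i + 0.1758j + 0.1644k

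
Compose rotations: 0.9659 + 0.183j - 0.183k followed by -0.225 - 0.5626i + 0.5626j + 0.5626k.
-0.2173 - 0.7493i + 0.3993j + 0.4816k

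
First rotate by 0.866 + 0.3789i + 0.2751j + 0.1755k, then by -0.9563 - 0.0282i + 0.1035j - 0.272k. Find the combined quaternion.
-0.7982 - 0.2938i - 0.2716j - 0.4504k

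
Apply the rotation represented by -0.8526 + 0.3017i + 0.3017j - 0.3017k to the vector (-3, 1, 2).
(-3.633, -0.789, -0.422)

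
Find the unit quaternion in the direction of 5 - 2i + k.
0.9129 - 0.3651i + 0.1826k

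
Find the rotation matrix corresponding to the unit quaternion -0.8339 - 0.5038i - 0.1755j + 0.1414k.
[[0.8984, 0.4127, 0.1502], [-0.059, 0.4524, -0.8899], [-0.4352, 0.7906, 0.4308]]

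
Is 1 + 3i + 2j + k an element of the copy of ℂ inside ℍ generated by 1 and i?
No. The quaternion 1 + 3i + 2j + k has j-coefficient y = 2 and k-coefficient z = 1, not both zero, so it does not lie in the complex subalgebra spanned by 1 and i.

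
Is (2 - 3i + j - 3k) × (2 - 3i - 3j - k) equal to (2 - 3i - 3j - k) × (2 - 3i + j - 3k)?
No: pq = -5 - 22i + 2j + 4k ≠ -5 - 2i - 10j - 20k = qp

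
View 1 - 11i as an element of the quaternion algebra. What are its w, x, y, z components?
1 - 11i + 0j + 0k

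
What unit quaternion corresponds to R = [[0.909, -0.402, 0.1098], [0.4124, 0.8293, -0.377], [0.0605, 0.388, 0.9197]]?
0.9563 + 0.2i + 0.0129j + 0.2129k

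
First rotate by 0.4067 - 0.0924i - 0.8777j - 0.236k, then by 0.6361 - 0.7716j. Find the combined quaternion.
-0.4185 + 0.1233i - 0.8721j - 0.2214k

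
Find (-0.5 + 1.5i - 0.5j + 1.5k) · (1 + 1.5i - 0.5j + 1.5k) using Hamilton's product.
-5.25 + 0.75i - 0.25j + 0.75k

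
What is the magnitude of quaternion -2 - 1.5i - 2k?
3.202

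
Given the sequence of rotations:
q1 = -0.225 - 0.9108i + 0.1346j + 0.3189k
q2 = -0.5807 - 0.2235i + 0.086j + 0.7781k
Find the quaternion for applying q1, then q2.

q2 · q1 = -0.3326 + 0.5019i - 0.7349j - 0.312k
-0.3326 + 0.5019i - 0.7349j - 0.312k


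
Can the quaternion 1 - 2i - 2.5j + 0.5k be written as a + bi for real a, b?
No. The quaternion 1 - 2i - 2.5j + 0.5k has j-coefficient y = -2.5 and k-coefficient z = 0.5, not both zero, so it does not lie in the complex subalgebra spanned by 1 and i.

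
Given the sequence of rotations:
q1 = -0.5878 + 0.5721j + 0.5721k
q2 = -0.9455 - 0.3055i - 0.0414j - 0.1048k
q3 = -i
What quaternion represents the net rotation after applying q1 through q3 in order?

q2 · q1 = 0.6394 + 0.2158i - 0.3418j - 0.6541k
q3 · q2 · q1 = 0.2158 - 0.6394i - 0.6541j + 0.3418k
0.2158 - 0.6394i - 0.6541j + 0.3418k


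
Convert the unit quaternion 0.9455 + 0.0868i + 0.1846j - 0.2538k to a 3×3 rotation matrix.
[[0.803, 0.512, 0.305], [-0.4479, 0.8561, -0.2578], [-0.3931, 0.0704, 0.9168]]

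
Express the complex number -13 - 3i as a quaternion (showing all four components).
-13 - 3i + 0j + 0k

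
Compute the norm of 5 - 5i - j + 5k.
√76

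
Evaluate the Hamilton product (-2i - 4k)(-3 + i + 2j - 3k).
-10 + 14i - 10j + 8k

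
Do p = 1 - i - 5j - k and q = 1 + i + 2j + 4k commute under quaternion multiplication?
No: pq = 16 - 18i + 6k ≠ 16 + 18i - 6j = qp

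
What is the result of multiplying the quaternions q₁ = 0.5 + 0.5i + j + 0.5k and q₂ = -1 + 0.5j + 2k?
-2 + 1.25i - 1.75j + 0.75k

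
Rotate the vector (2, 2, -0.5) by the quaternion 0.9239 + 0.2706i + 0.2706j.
(1.75, 2.25, -0.354)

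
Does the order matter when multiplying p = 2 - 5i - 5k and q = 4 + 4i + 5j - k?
Yes: pq = 23 + 13i - 15j - 47k ≠ 23 - 37i + 35j + 3k = qp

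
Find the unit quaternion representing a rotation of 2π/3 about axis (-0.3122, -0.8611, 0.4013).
0.5 - 0.2704i - 0.7457j + 0.3475k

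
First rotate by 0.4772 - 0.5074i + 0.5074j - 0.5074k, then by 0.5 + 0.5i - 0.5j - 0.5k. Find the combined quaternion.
0.4923 + 0.4923i + 0.5225j - 0.4923k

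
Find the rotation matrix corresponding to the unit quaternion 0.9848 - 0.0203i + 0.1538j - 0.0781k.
[[0.9405, 0.1476, 0.3061], [-0.1601, 0.987, 0.016], [-0.2998, -0.064, 0.9519]]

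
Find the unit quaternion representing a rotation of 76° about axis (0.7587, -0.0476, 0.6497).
0.788 + 0.4671i - 0.0293j + 0.4k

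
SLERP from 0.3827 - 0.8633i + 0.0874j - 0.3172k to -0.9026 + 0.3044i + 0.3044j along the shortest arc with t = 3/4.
0.8361 - 0.4944i - 0.2194j - 0.0918k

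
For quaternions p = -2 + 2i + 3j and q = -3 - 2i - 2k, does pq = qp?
No: pq = 10 - 8i - 5j + 10k ≠ 10 + 4i - 13j - 2k = qp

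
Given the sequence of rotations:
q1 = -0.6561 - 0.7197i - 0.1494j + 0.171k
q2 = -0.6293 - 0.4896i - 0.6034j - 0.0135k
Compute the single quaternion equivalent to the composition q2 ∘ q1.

q2 · q1 = -0.0273 + 0.6689i + 0.5833j - 0.4599k
-0.0273 + 0.6689i + 0.5833j - 0.4599k


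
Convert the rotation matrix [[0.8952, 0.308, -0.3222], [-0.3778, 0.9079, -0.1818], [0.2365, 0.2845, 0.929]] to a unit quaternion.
0.9659 + 0.1207i - 0.1446j - 0.1775k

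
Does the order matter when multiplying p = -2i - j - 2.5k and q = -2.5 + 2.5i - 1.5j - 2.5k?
Yes: pq = -2.75 + 3.75i - 8.75j + 11.75k ≠ -2.75 + 6.25i + 13.75j + 0.75k = qp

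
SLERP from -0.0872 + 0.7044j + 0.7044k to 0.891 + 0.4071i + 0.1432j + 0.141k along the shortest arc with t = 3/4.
0.7632 + 0.3629i + 0.379j + 0.3771k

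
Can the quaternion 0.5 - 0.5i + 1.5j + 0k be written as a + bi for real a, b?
No. The quaternion 0.5 - 0.5i + 1.5j has j-coefficient y = 1.5 and k-coefficient z = 0, not both zero, so it does not lie in the complex subalgebra spanned by 1 and i.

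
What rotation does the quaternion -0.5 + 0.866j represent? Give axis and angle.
axis = (0, 1, 0), θ = 4π/3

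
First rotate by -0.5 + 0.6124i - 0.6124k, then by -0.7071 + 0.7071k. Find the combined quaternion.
0.7866 - 0.433i + 0.433j + 0.0795k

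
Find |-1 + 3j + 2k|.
√14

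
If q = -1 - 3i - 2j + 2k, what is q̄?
-1 + 3i + 2j - 2k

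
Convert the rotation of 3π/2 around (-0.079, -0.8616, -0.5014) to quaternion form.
-0.7071 - 0.0559i - 0.6092j - 0.3545k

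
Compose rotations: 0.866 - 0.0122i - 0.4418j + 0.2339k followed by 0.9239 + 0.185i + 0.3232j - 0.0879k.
0.9657 + 0.1857i - 0.1705j + 0.0622k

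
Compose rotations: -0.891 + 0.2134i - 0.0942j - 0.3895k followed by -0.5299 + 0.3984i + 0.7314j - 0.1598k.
0.3938 - 0.768i - 0.4807j + 0.1552k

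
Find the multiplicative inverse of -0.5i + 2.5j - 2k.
0.0476i - 0.2381j + 0.1905k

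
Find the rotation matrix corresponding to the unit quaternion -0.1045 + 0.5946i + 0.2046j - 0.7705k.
[[-0.2711, 0.0823, -0.959], [0.4043, -0.8944, -0.191], [-0.8735, -0.4396, 0.2092]]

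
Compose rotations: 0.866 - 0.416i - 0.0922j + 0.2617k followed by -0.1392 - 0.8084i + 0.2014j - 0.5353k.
-0.2982 - 0.6388i + 0.6215j - 0.3417k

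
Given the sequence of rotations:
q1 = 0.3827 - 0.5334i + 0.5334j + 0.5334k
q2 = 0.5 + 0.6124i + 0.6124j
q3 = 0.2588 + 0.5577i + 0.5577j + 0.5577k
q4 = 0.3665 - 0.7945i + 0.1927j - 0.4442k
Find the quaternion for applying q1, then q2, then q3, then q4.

q2 · q1 = 0.1913 + 0.2943i + 0.1744j + 0.92k
q3 · q2 · q1 = -0.725 + 0.5987i - 0.1971j + 0.2779k
q4 · q3 · q2 · q1 = 0.3714 + 0.7614i - 0.2571j + 0.4651k
0.3714 + 0.7614i - 0.2571j + 0.4651k


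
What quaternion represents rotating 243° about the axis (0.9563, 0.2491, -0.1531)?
-0.5225 + 0.8154i + 0.2124j - 0.1305k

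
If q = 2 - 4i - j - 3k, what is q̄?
2 + 4i + j + 3k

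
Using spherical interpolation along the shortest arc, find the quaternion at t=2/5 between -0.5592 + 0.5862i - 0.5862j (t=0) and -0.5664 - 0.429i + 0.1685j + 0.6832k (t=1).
-0.119 + 0.7151i - 0.5647j - 0.3943k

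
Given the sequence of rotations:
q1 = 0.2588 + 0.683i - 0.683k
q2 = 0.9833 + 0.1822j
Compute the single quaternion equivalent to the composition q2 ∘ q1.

q2 · q1 = 0.2545 + 0.5472i + 0.0472j - 0.796k
0.2545 + 0.5472i + 0.0472j - 0.796k


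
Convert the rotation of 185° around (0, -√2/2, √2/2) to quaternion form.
-0.0436 - 0.7064j + 0.7064k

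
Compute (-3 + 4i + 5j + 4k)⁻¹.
-0.0455 - 0.0606i - 0.0758j - 0.0606k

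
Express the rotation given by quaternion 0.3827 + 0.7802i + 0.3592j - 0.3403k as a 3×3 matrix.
[[0.5103, 0.821, -0.2561], [0.3, -0.449, -0.8416], [-0.8059, 0.3527, -0.4755]]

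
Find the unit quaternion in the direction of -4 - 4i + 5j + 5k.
-0.4417 - 0.4417i + 0.5522j + 0.5522k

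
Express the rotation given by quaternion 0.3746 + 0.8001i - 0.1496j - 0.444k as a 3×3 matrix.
[[0.561, 0.0933, -0.8226], [-0.572, -0.6746, -0.4666], [-0.5984, 0.7323, -0.3251]]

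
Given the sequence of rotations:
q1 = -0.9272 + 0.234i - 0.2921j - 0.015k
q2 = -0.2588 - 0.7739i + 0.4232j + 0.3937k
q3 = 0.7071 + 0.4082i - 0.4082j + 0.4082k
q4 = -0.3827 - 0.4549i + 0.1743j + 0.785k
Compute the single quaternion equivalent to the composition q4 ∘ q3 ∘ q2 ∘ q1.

q2 · q1 = 0.5506 + 0.7657i - 0.2363j - 0.2341k
q3 · q2 · q1 = 0.0759 + 0.9582i + 0.0163j + 0.2753k
q4 · q3 · q2 · q1 = 0.1879 - 0.366i + 0.8844j - 0.2202k
0.1879 - 0.366i + 0.8844j - 0.2202k


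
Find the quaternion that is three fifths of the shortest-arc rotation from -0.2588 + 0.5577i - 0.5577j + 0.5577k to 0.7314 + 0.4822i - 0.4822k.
-0.687 - 0.0639i - 0.2979j + 0.6597k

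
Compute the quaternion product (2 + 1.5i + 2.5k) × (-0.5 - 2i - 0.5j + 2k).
-3 - 3.5i - 9j + 2k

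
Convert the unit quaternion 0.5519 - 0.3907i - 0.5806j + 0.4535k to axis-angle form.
axis = (-0.4685, -0.6962, 0.5438), θ = 113°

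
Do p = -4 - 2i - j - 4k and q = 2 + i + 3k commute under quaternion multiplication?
No: pq = 6 - 11i - 19k ≠ 6 - 5i - 4j - 21k = qp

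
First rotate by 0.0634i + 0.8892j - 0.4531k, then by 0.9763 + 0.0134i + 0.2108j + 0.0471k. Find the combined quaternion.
-0.167 - 0.0755i + 0.8772j - 0.4438k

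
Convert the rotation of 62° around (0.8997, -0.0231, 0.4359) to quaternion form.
0.8572 + 0.4634i - 0.0119j + 0.2245k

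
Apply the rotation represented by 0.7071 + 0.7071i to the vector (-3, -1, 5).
(-3, -5, -1)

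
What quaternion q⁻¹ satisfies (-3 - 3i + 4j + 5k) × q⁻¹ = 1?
-0.0508 + 0.0508i - 0.0678j - 0.0847k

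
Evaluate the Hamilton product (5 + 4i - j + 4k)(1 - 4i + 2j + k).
19 - 25i - 11j + 13k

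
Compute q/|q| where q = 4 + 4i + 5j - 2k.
0.5121 + 0.5121i + 0.6402j - 0.2561k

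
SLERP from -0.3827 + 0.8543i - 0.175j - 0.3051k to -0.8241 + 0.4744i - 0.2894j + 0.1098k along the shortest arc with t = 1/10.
-0.4411 + 0.8349i - 0.1921j - 0.2675k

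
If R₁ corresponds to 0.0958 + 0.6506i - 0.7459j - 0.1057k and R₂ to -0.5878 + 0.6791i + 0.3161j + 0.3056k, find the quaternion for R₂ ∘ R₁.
-0.2301 - 0.1228i + 0.7393j - 0.6208k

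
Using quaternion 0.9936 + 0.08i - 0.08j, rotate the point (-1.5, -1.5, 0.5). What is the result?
(-1.541, -1.541, 0.01)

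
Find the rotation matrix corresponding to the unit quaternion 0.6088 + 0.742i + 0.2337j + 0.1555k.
[[0.8424, 0.1575, 0.5153], [0.5361, -0.1495, -0.8308], [-0.0538, 0.9761, -0.2104]]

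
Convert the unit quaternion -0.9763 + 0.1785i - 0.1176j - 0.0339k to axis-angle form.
axis = (0.8248, -0.5434, -0.1566), θ = 335°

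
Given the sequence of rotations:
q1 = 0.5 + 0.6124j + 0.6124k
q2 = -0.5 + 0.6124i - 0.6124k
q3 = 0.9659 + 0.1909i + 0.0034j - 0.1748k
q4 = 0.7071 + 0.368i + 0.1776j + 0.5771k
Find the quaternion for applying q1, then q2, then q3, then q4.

q2 · q1 = 0.125 + 0.6812i - 0.6812j - 0.2374k
q3 · q2 · q1 = -0.0485 + 0.562i - 0.7313j - 0.3835k
q4 · q3 · q2 · q1 = 0.1101 + 0.7335i - 0.0603j - 0.6681k
0.1101 + 0.7335i - 0.0603j - 0.6681k


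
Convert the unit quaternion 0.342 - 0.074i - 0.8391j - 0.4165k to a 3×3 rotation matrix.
[[-0.7551, 0.4091, -0.5123], [-0.1607, 0.6421, 0.7496], [0.6356, 0.6484, -0.4191]]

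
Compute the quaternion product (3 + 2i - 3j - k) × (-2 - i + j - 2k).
-3 + 14j - 5k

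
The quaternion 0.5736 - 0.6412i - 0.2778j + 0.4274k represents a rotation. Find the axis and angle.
axis = (-0.7828, -0.3391, 0.5218), θ = 110°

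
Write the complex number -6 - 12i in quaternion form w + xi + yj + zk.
-6 - 12i + 0j + 0k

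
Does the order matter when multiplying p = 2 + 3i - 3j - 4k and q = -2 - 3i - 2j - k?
Yes: pq = -5 - 17i + 17j - 9k ≠ -5 - 7i - 13j + 21k = qp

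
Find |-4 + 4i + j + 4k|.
7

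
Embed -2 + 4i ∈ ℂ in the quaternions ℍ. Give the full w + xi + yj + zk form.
-2 + 4i + 0j + 0k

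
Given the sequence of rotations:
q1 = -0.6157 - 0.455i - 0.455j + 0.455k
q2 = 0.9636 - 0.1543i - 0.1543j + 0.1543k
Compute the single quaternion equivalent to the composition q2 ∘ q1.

q2 · q1 = -0.8039 - 0.3434i - 0.3434j + 0.3434k
-0.8039 - 0.3434i - 0.3434j + 0.3434k


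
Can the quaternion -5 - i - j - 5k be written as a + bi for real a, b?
No. The quaternion -5 - i - j - 5k has j-coefficient y = -1 and k-coefficient z = -5, not both zero, so it does not lie in the complex subalgebra spanned by 1 and i.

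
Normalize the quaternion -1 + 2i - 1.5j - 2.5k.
-0.2722 + 0.5443i - 0.4082j - 0.6804k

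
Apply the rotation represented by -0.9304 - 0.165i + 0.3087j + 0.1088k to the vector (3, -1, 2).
(1.036, -2.315, 2.751)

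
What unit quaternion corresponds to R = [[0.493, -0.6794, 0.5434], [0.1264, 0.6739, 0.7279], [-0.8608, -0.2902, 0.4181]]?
0.8039 - 0.3166i + 0.4367j + 0.2506k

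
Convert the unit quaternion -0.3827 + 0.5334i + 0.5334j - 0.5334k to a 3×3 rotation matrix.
[[-0.1381, 0.1608, -0.9773], [0.9773, -0.1381, -0.1608], [-0.1608, -0.9773, -0.1381]]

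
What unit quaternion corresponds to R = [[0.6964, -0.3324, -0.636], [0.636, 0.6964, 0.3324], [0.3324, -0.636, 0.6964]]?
0.8788 - 0.2755i - 0.2755j + 0.2755k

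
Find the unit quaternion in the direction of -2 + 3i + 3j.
-0.4264 + 0.6396i + 0.6396j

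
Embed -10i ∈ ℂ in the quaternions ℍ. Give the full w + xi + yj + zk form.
0 - 10i + 0j + 0k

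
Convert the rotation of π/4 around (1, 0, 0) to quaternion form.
0.9239 + 0.3827i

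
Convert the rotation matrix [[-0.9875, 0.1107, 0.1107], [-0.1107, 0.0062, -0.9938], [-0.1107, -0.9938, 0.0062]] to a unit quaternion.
-0.0785 - 0.7049j + 0.7049k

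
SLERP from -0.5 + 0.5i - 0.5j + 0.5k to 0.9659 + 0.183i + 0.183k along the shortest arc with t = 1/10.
-0.604 + 0.4519i - 0.4761j + 0.4519k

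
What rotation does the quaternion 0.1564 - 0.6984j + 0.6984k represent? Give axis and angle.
axis = (0, -√2/2, √2/2), θ = 162°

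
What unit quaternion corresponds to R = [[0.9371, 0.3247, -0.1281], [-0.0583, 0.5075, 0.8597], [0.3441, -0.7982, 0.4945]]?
0.8572 - 0.4835i - 0.1377j - 0.1117k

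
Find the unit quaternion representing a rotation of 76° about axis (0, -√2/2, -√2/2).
0.788 - 0.4353j - 0.4353k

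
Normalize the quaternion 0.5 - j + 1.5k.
0.2673 - 0.5345j + 0.8018k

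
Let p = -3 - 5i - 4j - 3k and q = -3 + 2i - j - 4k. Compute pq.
3 + 22i - 11j + 34k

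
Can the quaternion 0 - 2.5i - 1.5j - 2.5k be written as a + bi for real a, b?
No. The quaternion -2.5i - 1.5j - 2.5k has j-coefficient y = -1.5 and k-coefficient z = -2.5, not both zero, so it does not lie in the complex subalgebra spanned by 1 and i.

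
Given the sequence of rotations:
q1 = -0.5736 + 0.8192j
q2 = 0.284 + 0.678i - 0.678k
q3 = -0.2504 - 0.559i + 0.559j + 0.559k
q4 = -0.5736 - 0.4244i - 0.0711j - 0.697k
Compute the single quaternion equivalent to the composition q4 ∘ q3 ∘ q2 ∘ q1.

q2 · q1 = -0.1629 + 0.1665i + 0.2327j + 0.9443k
q3 · q2 · q1 = -0.5241 + 0.4472i + 0.4716j - 0.5507k
q4 · q3 · q2 · q1 = 0.1401 + 0.3338i - 0.7787j + 0.5128k
0.1401 + 0.3338i - 0.7787j + 0.5128k


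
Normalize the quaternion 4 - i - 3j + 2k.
0.7303 - 0.1826i - 0.5477j + 0.3651k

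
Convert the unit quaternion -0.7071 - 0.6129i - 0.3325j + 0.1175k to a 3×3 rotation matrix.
[[0.7513, 0.5737, 0.3262], [0.2414, 0.2211, -0.9449], [-0.6143, 0.7886, 0.0276]]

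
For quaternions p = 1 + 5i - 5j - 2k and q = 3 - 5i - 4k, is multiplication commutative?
No: pq = 20 + 30i + 15j - 35k ≠ 20 - 10i - 45j + 15k = qp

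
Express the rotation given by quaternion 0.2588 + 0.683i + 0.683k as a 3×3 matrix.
[[0.067, -0.3535, 0.933], [0.3535, -0.866, -0.3535], [0.933, 0.3535, 0.067]]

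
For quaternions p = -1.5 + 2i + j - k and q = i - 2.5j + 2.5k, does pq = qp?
No: pq = 3 - 1.5i - 2.25j - 9.75k ≠ 3 - 1.5i + 9.75j + 2.25k = qp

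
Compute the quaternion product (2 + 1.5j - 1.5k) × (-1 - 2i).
-2 - 4i + 1.5j + 4.5k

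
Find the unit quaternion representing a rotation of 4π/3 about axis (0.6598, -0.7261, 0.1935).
-0.5 + 0.5714i - 0.6288j + 0.1676k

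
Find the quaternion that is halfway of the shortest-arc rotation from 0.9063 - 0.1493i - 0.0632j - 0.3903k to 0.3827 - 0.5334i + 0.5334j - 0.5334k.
0.7204 - 0.3815i + 0.2628j - 0.5162k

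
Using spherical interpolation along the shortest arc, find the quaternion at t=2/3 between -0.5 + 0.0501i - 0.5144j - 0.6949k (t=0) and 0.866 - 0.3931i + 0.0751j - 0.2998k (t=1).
-0.8982 + 0.3312i - 0.2817j - 0.0646k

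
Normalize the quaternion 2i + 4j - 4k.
0.3333i + 0.6667j - 0.6667k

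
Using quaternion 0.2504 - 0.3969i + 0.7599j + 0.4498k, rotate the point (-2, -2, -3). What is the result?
(2.705, -2.452, 1.915)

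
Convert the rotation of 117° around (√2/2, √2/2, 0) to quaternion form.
0.5225 + 0.6029i + 0.6029j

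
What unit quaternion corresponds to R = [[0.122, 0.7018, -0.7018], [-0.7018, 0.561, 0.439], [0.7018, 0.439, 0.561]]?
0.749 - 0.4685j - 0.4685k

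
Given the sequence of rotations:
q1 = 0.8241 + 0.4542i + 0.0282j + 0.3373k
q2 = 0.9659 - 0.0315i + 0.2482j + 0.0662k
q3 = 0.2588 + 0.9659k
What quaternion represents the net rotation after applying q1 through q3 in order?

q2 · q1 = 0.781 + 0.4946i + 0.2725j + 0.2667k
q3 · q2 · q1 = -0.0555 - 0.1352i + 0.5483j + 0.8234k
-0.0555 - 0.1352i + 0.5483j + 0.8234k


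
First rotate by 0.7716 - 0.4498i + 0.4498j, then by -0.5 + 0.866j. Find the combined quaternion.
-0.7753 + 0.2249i + 0.4433j + 0.3895k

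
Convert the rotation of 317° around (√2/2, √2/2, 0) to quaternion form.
-0.9304 + 0.2592i + 0.2592j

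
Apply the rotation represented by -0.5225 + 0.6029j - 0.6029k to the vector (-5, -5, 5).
(2.27, -8.15, 1.85)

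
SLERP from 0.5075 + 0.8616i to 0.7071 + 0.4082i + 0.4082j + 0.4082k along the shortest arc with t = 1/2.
0.6567 + 0.6865i + 0.2207j + 0.2207k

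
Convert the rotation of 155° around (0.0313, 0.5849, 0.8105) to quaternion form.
0.2164 + 0.0306i + 0.571j + 0.7913k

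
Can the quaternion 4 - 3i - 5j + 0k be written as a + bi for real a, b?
No. The quaternion 4 - 3i - 5j has j-coefficient y = -5 and k-coefficient z = 0, not both zero, so it does not lie in the complex subalgebra spanned by 1 and i.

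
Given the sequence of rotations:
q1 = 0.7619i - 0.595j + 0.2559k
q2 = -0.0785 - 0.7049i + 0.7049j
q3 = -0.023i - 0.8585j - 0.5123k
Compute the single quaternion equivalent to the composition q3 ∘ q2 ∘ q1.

q2 · q1 = 0.9565 + 0.1206i + 0.2271j - 0.1377k
q3 · q2 · q1 = 0.1272 + 0.2126i - 0.8861j - 0.3917k
0.1272 + 0.2126i - 0.8861j - 0.3917k


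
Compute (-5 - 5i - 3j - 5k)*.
-5 + 5i + 3j + 5k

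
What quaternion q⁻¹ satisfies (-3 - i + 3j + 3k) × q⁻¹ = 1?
-0.1071 + 0.0357i - 0.1071j - 0.1071k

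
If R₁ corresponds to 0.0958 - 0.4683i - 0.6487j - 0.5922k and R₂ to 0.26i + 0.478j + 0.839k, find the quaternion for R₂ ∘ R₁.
0.9287 + 0.2861i - 0.1931j + 0.1356k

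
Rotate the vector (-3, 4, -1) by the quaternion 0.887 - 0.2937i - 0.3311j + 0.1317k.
(-1.73, 1.453, -4.571)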